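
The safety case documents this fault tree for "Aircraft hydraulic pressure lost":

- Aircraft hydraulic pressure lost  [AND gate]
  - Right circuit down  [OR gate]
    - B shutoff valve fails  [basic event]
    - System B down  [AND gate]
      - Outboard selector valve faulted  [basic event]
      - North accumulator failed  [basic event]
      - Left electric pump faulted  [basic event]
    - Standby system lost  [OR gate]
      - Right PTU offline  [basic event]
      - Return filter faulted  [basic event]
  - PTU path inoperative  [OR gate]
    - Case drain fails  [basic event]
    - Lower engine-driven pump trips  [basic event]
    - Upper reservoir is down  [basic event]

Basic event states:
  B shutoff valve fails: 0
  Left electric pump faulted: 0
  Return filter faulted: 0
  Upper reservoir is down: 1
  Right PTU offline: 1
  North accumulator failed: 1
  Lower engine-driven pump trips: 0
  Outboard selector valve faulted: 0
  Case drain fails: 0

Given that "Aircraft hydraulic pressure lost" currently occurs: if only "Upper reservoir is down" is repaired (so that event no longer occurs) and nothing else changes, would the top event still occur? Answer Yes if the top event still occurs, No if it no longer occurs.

Counterfactual: set "Upper reservoir is down" to not occurred.
System B down [AND]: Outboard selector valve faulted=not, North accumulator failed=occurs, Left electric pump faulted=not → not all inputs occur → does not occur.
Standby system lost [OR]: Right PTU offline=occurs, Return filter faulted=not → at least one input occurs → occurs.
Right circuit down [OR]: B shutoff valve fails=not, System B down=not, Standby system lost=occurs → at least one input occurs → occurs.
PTU path inoperative [OR]: Case drain fails=not, Lower engine-driven pump trips=not, Upper reservoir is down=not → no input occurs → does not occur.
Aircraft hydraulic pressure lost [AND]: Right circuit down=occurs, PTU path inoperative=not → not all inputs occur → does not occur.

No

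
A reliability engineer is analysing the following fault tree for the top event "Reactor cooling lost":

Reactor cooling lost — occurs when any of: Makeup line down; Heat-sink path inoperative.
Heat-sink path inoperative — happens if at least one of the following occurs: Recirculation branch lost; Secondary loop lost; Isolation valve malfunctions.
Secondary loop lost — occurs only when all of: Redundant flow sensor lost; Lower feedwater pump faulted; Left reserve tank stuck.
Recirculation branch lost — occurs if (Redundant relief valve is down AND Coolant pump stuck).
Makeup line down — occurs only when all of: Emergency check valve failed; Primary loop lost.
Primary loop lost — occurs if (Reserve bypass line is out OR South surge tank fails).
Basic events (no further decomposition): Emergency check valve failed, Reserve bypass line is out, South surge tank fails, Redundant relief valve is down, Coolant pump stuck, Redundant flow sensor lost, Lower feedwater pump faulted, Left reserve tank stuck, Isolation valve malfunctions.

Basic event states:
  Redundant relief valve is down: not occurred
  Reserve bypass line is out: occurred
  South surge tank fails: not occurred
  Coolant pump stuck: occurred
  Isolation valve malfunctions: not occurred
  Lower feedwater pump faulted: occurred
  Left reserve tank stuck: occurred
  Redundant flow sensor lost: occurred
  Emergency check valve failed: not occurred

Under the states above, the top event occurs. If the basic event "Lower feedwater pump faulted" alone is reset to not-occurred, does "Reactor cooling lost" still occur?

Counterfactual: set "Lower feedwater pump faulted" to not occurred.
Primary loop lost [OR]: Reserve bypass line is out=occurs, South surge tank fails=not → at least one input occurs → occurs.
Makeup line down [AND]: Emergency check valve failed=not, Primary loop lost=occurs → not all inputs occur → does not occur.
Recirculation branch lost [AND]: Redundant relief valve is down=not, Coolant pump stuck=occurs → not all inputs occur → does not occur.
Secondary loop lost [AND]: Redundant flow sensor lost=occurs, Lower feedwater pump faulted=not, Left reserve tank stuck=occurs → not all inputs occur → does not occur.
Heat-sink path inoperative [OR]: Recirculation branch lost=not, Secondary loop lost=not, Isolation valve malfunctions=not → no input occurs → does not occur.
Reactor cooling lost [OR]: Makeup line down=not, Heat-sink path inoperative=not → no input occurs → does not occur.

No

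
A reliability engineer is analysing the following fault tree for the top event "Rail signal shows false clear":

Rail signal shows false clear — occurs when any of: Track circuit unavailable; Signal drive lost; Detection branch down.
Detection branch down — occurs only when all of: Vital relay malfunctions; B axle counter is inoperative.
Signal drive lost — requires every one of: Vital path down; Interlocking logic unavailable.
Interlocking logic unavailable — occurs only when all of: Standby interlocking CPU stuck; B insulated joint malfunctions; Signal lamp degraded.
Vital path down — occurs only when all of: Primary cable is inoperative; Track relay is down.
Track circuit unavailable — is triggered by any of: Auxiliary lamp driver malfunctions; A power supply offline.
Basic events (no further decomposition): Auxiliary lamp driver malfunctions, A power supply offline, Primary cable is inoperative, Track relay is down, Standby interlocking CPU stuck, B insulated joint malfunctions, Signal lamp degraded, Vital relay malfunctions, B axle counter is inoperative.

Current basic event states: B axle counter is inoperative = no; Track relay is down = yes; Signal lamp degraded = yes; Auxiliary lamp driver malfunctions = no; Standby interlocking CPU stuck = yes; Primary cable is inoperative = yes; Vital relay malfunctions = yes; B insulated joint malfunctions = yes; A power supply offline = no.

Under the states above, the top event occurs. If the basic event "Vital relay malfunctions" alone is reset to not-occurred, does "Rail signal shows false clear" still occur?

Yes

Counterfactual: set "Vital relay malfunctions" to not occurred.
Track circuit unavailable [OR]: Auxiliary lamp driver malfunctions=not, A power supply offline=not → no input occurs → does not occur.
Vital path down [AND]: Primary cable is inoperative=occurs, Track relay is down=occurs → all inputs occur → occurs.
Interlocking logic unavailable [AND]: Standby interlocking CPU stuck=occurs, B insulated joint malfunctions=occurs, Signal lamp degraded=occurs → all inputs occur → occurs.
Signal drive lost [AND]: Vital path down=occurs, Interlocking logic unavailable=occurs → all inputs occur → occurs.
Detection branch down [AND]: Vital relay malfunctions=not, B axle counter is inoperative=not → not all inputs occur → does not occur.
Rail signal shows false clear [OR]: Track circuit unavailable=not, Signal drive lost=occurs, Detection branch down=not → at least one input occurs → occurs.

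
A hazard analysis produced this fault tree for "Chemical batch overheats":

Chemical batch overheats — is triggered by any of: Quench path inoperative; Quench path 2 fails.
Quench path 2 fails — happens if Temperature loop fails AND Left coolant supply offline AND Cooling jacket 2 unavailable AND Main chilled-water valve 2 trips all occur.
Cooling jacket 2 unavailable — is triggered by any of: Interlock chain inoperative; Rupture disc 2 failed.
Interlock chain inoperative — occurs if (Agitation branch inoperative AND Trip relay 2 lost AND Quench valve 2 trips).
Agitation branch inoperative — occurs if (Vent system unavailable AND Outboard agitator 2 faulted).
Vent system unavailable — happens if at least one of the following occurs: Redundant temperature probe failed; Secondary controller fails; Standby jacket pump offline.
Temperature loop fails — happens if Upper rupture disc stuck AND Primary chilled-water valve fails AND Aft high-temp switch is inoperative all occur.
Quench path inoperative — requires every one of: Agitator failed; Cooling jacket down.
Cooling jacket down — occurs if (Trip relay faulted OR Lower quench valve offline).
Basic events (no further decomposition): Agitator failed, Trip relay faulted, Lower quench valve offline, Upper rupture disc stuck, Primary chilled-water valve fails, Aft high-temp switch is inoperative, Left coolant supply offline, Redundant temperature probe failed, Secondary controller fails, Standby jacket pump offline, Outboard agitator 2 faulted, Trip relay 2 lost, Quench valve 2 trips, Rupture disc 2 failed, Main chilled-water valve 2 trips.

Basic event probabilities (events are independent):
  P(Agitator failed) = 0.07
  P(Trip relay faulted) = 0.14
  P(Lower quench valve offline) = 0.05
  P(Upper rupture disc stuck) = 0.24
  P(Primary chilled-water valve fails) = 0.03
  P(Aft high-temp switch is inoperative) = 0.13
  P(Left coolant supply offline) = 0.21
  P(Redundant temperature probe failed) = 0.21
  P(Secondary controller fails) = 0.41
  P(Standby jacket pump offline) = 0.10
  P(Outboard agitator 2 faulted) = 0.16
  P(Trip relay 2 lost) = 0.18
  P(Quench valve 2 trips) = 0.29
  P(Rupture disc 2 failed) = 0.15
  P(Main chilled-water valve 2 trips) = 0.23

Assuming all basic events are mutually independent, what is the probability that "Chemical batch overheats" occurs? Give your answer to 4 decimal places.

0.0128

P(Cooling jacket down) [OR] = 1 − (1−0.14) × (1−0.05) = 0.183000
P(Quench path inoperative) [AND] = 0.07 × 0.183000 = 0.012810
P(Temperature loop fails) [AND] = 0.24 × 0.03 × 0.13 = 0.000936
P(Vent system unavailable) [OR] = 1 − (1−0.21) × (1−0.41) × (1−0.10) = 0.580510
P(Agitation branch inoperative) [AND] = 0.580510 × 0.16 = 0.092882
P(Interlock chain inoperative) [AND] = 0.092882 × 0.18 × 0.29 = 0.004848
P(Cooling jacket 2 unavailable) [OR] = 1 − (1−0.004848) × (1−0.15) = 0.154121
P(Quench path 2 fails) [AND] = 0.000936 × 0.21 × 0.154121 × 0.23 = 0.000007
P(Chemical batch overheats) [OR] = 1 − (1−0.012810) × (1−0.000007) = 0.012817
Rounded to 4 decimal places: P(Chemical batch overheats) ≈ 0.0128.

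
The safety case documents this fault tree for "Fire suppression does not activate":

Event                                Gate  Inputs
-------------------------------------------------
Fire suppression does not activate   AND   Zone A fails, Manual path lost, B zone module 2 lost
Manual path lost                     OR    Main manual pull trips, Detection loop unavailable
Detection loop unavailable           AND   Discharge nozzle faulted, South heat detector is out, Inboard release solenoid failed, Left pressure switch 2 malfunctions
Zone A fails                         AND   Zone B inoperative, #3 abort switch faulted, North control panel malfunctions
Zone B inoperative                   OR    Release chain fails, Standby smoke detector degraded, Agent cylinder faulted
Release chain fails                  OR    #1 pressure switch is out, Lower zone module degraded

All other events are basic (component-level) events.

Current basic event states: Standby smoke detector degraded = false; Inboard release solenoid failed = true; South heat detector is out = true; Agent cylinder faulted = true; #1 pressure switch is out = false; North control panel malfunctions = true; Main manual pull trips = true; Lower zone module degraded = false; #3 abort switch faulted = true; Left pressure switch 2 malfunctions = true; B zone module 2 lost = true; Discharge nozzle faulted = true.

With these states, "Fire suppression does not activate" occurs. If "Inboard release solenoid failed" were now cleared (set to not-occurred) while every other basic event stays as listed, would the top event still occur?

Counterfactual: set "Inboard release solenoid failed" to not occurred.
Release chain fails [OR]: #1 pressure switch is out=not, Lower zone module degraded=not → no input occurs → does not occur.
Zone B inoperative [OR]: Release chain fails=not, Standby smoke detector degraded=not, Agent cylinder faulted=occurs → at least one input occurs → occurs.
Zone A fails [AND]: Zone B inoperative=occurs, #3 abort switch faulted=occurs, North control panel malfunctions=occurs → all inputs occur → occurs.
Detection loop unavailable [AND]: Discharge nozzle faulted=occurs, South heat detector is out=occurs, Inboard release solenoid failed=not, Left pressure switch 2 malfunctions=occurs → not all inputs occur → does not occur.
Manual path lost [OR]: Main manual pull trips=occurs, Detection loop unavailable=not → at least one input occurs → occurs.
Fire suppression does not activate [AND]: Zone A fails=occurs, Manual path lost=occurs, B zone module 2 lost=occurs → all inputs occur → occurs.

Yes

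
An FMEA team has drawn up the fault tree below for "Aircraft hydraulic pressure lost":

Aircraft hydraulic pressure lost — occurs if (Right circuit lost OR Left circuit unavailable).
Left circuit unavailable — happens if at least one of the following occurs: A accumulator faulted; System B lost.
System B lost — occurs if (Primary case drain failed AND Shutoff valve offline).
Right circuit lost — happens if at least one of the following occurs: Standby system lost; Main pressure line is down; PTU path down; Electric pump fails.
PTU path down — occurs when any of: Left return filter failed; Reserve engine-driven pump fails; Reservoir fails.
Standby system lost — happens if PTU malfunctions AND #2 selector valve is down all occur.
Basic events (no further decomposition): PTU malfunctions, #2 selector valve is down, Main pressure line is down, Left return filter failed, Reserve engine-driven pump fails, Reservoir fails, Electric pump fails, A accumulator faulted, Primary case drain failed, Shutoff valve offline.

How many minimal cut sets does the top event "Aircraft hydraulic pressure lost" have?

8

Standby system lost [AND]: one cut set from each child combined → 1 × 1 = 1 cut set(s).
PTU path down [OR]: union of children's cut sets → 3 cut set(s).
Right circuit lost [OR]: union of children's cut sets → 6 cut set(s).
System B lost [AND]: one cut set from each child combined → 1 × 1 = 1 cut set(s).
Left circuit unavailable [OR]: union of children's cut sets → 2 cut set(s).
Aircraft hydraulic pressure lost [OR]: union of children's cut sets → 8 cut set(s).
Minimal cut sets: {#2 selector valve is down, PTU malfunctions}; {Main pressure line is down}; {Left return filter failed}; {Reserve engine-driven pump fails}; {Reservoir fails}; {Electric pump fails}; {A accumulator faulted}; {Primary case drain failed, Shutoff valve offline}.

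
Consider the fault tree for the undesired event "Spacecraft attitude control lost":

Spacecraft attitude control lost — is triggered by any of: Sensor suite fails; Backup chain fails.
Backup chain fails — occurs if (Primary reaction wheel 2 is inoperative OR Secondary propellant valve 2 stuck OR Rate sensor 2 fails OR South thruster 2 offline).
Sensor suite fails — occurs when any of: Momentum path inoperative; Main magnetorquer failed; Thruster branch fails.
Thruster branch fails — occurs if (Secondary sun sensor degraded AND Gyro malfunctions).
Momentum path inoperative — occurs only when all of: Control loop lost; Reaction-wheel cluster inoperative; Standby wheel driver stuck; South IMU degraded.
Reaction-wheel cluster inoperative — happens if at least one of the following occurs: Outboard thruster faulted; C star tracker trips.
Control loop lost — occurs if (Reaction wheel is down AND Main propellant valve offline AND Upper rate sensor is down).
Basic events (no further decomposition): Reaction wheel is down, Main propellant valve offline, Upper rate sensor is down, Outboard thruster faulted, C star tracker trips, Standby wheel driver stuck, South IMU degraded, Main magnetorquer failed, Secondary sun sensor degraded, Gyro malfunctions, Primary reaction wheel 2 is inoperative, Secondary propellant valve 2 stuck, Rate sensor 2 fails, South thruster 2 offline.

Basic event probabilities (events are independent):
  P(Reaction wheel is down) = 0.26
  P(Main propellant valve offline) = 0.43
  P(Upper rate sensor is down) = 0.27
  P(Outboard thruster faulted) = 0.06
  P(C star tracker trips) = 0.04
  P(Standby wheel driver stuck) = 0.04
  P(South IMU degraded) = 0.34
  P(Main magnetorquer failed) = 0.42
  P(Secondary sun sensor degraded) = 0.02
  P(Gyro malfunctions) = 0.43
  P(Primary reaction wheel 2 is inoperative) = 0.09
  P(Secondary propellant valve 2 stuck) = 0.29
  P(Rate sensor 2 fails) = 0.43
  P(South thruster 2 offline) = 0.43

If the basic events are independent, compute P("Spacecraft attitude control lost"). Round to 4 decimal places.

0.8793

P(Control loop lost) [AND] = 0.26 × 0.43 × 0.27 = 0.030186
P(Reaction-wheel cluster inoperative) [OR] = 1 − (1−0.06) × (1−0.04) = 0.097600
P(Momentum path inoperative) [AND] = 0.030186 × 0.097600 × 0.04 × 0.34 = 0.000040
P(Thruster branch fails) [AND] = 0.02 × 0.43 = 0.008600
P(Sensor suite fails) [OR] = 1 − (1−0.000040) × (1−0.42) × (1−0.008600) = 0.425011
P(Backup chain fails) [OR] = 1 − (1−0.09) × (1−0.29) × (1−0.43) × (1−0.43) = 0.790082
P(Spacecraft attitude control lost) [OR] = 1 − (1−0.425011) × (1−0.790082) = 0.879299
Rounded to 4 decimal places: P(Spacecraft attitude control lost) ≈ 0.8793.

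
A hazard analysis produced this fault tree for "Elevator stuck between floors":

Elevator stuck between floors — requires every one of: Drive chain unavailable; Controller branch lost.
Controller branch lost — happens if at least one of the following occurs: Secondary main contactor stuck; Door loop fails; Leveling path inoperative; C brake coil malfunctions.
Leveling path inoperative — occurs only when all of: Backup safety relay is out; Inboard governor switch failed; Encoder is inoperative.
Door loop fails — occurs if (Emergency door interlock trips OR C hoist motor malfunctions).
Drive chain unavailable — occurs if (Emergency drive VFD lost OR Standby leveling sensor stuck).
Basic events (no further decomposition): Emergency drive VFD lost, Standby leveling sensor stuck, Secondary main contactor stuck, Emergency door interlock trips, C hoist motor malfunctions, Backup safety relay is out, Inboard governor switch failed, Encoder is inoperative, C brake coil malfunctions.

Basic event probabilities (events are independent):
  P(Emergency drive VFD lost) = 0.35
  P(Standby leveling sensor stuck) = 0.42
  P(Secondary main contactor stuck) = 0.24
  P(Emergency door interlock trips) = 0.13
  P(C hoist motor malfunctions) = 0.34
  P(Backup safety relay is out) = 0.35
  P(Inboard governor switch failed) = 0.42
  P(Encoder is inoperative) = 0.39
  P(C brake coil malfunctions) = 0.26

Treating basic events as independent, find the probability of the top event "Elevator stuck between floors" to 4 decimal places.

P(Drive chain unavailable) [OR] = 1 − (1−0.35) × (1−0.42) = 0.623000
P(Door loop fails) [OR] = 1 − (1−0.13) × (1−0.34) = 0.425800
P(Leveling path inoperative) [AND] = 0.35 × 0.42 × 0.39 = 0.057330
P(Controller branch lost) [OR] = 1 − (1−0.24) × (1−0.425800) × (1−0.057330) × (1−0.26) = 0.695584
P(Elevator stuck between floors) [AND] = 0.623000 × 0.695584 = 0.433349
Rounded to 4 decimal places: P(Elevator stuck between floors) ≈ 0.4333.

0.4333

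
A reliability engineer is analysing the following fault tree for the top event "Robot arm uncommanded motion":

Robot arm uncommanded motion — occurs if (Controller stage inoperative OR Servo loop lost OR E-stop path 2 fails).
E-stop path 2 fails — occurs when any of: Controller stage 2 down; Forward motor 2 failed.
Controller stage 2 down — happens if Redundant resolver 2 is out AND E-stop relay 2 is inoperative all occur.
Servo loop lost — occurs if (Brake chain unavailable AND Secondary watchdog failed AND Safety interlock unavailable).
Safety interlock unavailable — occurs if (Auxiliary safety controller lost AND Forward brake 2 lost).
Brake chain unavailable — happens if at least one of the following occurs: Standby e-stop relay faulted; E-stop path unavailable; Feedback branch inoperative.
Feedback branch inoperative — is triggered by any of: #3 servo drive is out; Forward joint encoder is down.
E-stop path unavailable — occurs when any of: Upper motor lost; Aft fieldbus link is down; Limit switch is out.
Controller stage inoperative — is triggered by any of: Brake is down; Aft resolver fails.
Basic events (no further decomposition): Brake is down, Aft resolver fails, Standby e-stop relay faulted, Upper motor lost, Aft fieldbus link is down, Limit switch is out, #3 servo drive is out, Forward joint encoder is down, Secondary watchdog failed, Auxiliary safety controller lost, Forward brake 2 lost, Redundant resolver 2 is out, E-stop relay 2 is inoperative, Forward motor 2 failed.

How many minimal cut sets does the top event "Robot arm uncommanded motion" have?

10

Controller stage inoperative [OR]: union of children's cut sets → 2 cut set(s).
E-stop path unavailable [OR]: union of children's cut sets → 3 cut set(s).
Feedback branch inoperative [OR]: union of children's cut sets → 2 cut set(s).
Brake chain unavailable [OR]: union of children's cut sets → 6 cut set(s).
Safety interlock unavailable [AND]: one cut set from each child combined → 1 × 1 = 1 cut set(s).
Servo loop lost [AND]: one cut set from each child combined → 6 × 1 × 1 = 6 cut set(s).
Controller stage 2 down [AND]: one cut set from each child combined → 1 × 1 = 1 cut set(s).
E-stop path 2 fails [OR]: union of children's cut sets → 2 cut set(s).
Robot arm uncommanded motion [OR]: union of children's cut sets → 10 cut set(s).
Minimal cut sets: {Brake is down}; {Aft resolver fails}; {Auxiliary safety controller lost, Forward brake 2 lost, Secondary watchdog failed, Standby e-stop relay faulted}; {Auxiliary safety controller lost, Forward brake 2 lost, Secondary watchdog failed, Upper motor lost}; {Aft fieldbus link is down, Auxiliary safety controller lost, Forward brake 2 lost, Secondary watchdog failed}; {Auxiliary safety controller lost, Forward brake 2 lost, Limit switch is out, Secondary watchdog failed}; {#3 servo drive is out, Auxiliary safety controller lost, Forward brake 2 lost, Secondary watchdog failed}; {Auxiliary safety controller lost, Forward brake 2 lost, Forward joint encoder is down, Secondary watchdog failed}; {E-stop relay 2 is inoperative, Redundant resolver 2 is out}; {Forward motor 2 failed}.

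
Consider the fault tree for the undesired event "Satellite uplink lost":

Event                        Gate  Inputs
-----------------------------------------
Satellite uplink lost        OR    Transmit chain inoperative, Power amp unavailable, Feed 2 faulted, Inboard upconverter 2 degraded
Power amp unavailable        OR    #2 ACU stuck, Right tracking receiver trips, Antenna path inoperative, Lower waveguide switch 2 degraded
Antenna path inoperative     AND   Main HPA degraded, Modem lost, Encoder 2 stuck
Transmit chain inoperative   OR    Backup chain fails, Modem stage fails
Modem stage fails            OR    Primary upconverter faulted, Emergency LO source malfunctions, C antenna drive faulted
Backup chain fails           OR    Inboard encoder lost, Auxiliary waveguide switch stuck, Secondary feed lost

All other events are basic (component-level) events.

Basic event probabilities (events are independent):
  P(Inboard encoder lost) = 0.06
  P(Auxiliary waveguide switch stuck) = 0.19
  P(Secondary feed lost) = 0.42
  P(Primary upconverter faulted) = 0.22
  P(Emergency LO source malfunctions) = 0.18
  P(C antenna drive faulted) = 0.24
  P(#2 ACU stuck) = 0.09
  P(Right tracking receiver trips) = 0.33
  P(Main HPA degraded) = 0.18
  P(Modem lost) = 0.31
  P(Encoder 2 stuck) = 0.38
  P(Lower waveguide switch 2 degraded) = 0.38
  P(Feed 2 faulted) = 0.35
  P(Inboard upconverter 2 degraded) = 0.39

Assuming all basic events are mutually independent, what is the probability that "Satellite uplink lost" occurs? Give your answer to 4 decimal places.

P(Backup chain fails) [OR] = 1 − (1−0.06) × (1−0.19) × (1−0.42) = 0.558388
P(Modem stage fails) [OR] = 1 − (1−0.22) × (1−0.18) × (1−0.24) = 0.513904
P(Transmit chain inoperative) [OR] = 1 − (1−0.558388) × (1−0.513904) = 0.785334
P(Antenna path inoperative) [AND] = 0.18 × 0.31 × 0.38 = 0.021204
P(Power amp unavailable) [OR] = 1 − (1−0.09) × (1−0.33) × (1−0.021204) × (1−0.38) = 0.630001
P(Satellite uplink lost) [OR] = 1 − (1−0.785334) × (1−0.630001) × (1−0.35) × (1−0.39) = 0.968508
Rounded to 4 decimal places: P(Satellite uplink lost) ≈ 0.9685.

0.9685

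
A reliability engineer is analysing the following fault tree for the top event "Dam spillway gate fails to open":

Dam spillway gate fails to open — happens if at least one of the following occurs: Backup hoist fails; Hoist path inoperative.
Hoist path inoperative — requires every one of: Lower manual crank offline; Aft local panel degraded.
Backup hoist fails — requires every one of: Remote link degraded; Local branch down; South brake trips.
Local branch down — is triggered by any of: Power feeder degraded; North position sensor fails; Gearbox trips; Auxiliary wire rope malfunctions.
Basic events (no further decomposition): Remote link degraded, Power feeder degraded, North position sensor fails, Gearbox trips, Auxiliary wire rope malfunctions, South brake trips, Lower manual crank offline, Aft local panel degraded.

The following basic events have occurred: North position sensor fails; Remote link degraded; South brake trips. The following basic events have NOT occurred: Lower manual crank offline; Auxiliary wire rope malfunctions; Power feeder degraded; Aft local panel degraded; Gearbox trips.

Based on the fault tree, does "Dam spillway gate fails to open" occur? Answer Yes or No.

Yes

Local branch down [OR]: Power feeder degraded=not, North position sensor fails=occurs, Gearbox trips=not, Auxiliary wire rope malfunctions=not → at least one input occurs → occurs.
Backup hoist fails [AND]: Remote link degraded=occurs, Local branch down=occurs, South brake trips=occurs → all inputs occur → occurs.
Hoist path inoperative [AND]: Lower manual crank offline=not, Aft local panel degraded=not → not all inputs occur → does not occur.
Dam spillway gate fails to open [OR]: Backup hoist fails=occurs, Hoist path inoperative=not → at least one input occurs → occurs.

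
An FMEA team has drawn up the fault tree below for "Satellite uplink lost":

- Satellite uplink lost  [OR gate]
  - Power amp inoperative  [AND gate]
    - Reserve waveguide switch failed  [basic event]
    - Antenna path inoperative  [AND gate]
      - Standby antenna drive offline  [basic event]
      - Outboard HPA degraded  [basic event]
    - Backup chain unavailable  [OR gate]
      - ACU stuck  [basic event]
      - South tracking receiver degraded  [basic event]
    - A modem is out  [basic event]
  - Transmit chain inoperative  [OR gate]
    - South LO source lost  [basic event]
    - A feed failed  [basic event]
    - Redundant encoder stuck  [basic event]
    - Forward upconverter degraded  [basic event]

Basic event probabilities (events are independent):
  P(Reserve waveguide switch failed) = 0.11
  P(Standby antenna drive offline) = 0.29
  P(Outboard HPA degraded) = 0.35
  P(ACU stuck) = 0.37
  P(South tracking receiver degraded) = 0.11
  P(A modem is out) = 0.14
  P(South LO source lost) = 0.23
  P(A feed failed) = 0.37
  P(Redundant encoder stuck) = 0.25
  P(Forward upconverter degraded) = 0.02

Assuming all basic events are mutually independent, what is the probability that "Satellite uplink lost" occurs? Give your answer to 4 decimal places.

0.6437

P(Antenna path inoperative) [AND] = 0.29 × 0.35 = 0.101500
P(Backup chain unavailable) [OR] = 1 − (1−0.37) × (1−0.11) = 0.439300
P(Power amp inoperative) [AND] = 0.11 × 0.101500 × 0.439300 × 0.14 = 0.000687
P(Transmit chain inoperative) [OR] = 1 − (1−0.23) × (1−0.37) × (1−0.25) × (1−0.02) = 0.643452
P(Satellite uplink lost) [OR] = 1 − (1−0.000687) × (1−0.643452) = 0.643697
Rounded to 4 decimal places: P(Satellite uplink lost) ≈ 0.6437.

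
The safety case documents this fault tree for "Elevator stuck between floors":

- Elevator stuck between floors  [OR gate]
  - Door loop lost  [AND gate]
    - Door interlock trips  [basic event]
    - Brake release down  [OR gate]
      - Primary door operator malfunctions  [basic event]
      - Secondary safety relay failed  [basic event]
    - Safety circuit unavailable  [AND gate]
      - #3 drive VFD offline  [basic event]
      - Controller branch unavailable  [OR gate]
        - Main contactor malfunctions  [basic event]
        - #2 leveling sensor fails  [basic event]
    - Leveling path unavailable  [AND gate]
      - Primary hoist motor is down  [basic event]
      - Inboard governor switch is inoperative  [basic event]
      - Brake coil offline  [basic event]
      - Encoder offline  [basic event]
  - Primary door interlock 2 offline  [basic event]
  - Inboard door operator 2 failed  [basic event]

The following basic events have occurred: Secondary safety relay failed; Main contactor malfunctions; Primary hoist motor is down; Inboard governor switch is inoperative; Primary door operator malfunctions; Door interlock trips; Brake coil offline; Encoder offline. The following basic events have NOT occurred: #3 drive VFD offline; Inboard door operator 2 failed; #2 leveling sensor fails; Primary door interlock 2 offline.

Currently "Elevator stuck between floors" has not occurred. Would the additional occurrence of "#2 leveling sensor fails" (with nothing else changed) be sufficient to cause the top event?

Counterfactual: set "#2 leveling sensor fails" to occurred.
Brake release down [OR]: Primary door operator malfunctions=occurs, Secondary safety relay failed=occurs → at least one input occurs → occurs.
Controller branch unavailable [OR]: Main contactor malfunctions=occurs, #2 leveling sensor fails=occurs → at least one input occurs → occurs.
Safety circuit unavailable [AND]: #3 drive VFD offline=not, Controller branch unavailable=occurs → not all inputs occur → does not occur.
Leveling path unavailable [AND]: Primary hoist motor is down=occurs, Inboard governor switch is inoperative=occurs, Brake coil offline=occurs, Encoder offline=occurs → all inputs occur → occurs.
Door loop lost [AND]: Door interlock trips=occurs, Brake release down=occurs, Safety circuit unavailable=not, Leveling path unavailable=occurs → not all inputs occur → does not occur.
Elevator stuck between floors [OR]: Door loop lost=not, Primary door interlock 2 offline=not, Inboard door operator 2 failed=not → no input occurs → does not occur.

No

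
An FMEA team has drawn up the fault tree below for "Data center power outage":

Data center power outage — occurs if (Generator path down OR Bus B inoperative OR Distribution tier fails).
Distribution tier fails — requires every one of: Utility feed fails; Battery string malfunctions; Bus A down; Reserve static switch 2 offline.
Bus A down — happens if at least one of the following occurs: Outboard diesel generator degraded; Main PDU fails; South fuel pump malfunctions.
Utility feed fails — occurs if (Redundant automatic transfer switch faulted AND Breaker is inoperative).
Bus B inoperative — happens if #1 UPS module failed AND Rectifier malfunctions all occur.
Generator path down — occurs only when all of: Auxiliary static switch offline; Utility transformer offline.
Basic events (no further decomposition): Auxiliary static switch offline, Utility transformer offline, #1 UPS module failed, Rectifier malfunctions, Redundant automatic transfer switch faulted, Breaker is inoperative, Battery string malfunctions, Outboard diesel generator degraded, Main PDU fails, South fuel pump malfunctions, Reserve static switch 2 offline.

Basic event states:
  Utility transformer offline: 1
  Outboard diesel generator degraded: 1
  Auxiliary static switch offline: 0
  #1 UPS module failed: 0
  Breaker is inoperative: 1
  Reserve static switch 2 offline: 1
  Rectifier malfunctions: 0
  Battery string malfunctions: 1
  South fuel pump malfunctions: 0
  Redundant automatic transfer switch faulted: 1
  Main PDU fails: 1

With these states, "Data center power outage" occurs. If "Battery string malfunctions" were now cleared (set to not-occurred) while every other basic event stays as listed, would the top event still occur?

No

Counterfactual: set "Battery string malfunctions" to not occurred.
Generator path down [AND]: Auxiliary static switch offline=not, Utility transformer offline=occurs → not all inputs occur → does not occur.
Bus B inoperative [AND]: #1 UPS module failed=not, Rectifier malfunctions=not → not all inputs occur → does not occur.
Utility feed fails [AND]: Redundant automatic transfer switch faulted=occurs, Breaker is inoperative=occurs → all inputs occur → occurs.
Bus A down [OR]: Outboard diesel generator degraded=occurs, Main PDU fails=occurs, South fuel pump malfunctions=not → at least one input occurs → occurs.
Distribution tier fails [AND]: Utility feed fails=occurs, Battery string malfunctions=not, Bus A down=occurs, Reserve static switch 2 offline=occurs → not all inputs occur → does not occur.
Data center power outage [OR]: Generator path down=not, Bus B inoperative=not, Distribution tier fails=not → no input occurs → does not occur.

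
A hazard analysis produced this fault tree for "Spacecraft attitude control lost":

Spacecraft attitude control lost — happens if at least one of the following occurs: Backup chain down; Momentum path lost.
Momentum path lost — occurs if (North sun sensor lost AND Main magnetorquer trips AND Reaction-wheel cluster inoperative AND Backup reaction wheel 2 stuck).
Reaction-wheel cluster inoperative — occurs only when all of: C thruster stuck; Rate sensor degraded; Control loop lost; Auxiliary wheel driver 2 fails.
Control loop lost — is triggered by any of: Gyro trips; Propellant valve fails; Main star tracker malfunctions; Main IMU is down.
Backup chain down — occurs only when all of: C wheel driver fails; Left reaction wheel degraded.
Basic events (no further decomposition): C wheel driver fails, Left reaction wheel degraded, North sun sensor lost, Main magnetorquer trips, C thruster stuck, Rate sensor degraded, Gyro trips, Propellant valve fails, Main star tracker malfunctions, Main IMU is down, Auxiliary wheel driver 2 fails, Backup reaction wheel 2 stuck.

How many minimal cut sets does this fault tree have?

Backup chain down [AND]: one cut set from each child combined → 1 × 1 = 1 cut set(s).
Control loop lost [OR]: union of children's cut sets → 4 cut set(s).
Reaction-wheel cluster inoperative [AND]: one cut set from each child combined → 1 × 1 × 4 × 1 = 4 cut set(s).
Momentum path lost [AND]: one cut set from each child combined → 1 × 1 × 4 × 1 = 4 cut set(s).
Spacecraft attitude control lost [OR]: union of children's cut sets → 5 cut set(s).
Minimal cut sets: {C wheel driver fails, Left reaction wheel degraded}; {Auxiliary wheel driver 2 fails, Backup reaction wheel 2 stuck, C thruster stuck, Gyro trips, Main magnetorquer trips, North sun sensor lost, Rate sensor degraded}; {Auxiliary wheel driver 2 fails, Backup reaction wheel 2 stuck, C thruster stuck, Main magnetorquer trips, North sun sensor lost, Propellant valve fails, Rate sensor degraded}; {Auxiliary wheel driver 2 fails, Backup reaction wheel 2 stuck, C thruster stuck, Main magnetorquer trips, Main star tracker malfunctions, North sun sensor lost, Rate sensor degraded}; {Auxiliary wheel driver 2 fails, Backup reaction wheel 2 stuck, C thruster stuck, Main IMU is down, Main magnetorquer trips, North sun sensor lost, Rate sensor degraded}.

5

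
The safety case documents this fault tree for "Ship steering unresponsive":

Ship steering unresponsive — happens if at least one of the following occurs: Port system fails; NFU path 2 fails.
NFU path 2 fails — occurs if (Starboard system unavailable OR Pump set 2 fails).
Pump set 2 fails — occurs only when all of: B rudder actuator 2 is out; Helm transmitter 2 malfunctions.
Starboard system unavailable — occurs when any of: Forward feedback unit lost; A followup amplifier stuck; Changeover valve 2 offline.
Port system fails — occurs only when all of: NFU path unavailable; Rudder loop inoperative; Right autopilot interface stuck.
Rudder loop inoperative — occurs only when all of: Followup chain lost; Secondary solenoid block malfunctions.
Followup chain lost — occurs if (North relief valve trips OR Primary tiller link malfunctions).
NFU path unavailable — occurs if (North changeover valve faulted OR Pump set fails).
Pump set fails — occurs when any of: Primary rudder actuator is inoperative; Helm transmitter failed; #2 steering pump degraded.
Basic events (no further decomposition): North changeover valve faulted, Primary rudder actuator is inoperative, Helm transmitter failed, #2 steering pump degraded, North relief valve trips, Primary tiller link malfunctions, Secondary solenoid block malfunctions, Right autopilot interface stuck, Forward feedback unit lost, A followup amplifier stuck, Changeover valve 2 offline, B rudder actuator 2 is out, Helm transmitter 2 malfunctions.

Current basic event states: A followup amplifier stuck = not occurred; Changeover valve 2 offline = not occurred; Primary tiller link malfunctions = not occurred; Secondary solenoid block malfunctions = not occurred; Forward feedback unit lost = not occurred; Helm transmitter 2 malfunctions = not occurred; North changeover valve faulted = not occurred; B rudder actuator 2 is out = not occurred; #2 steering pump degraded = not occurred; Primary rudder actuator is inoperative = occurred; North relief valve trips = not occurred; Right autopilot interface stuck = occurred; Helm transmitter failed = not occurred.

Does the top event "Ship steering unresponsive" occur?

No

Pump set fails [OR]: Primary rudder actuator is inoperative=occurs, Helm transmitter failed=not, #2 steering pump degraded=not → at least one input occurs → occurs.
NFU path unavailable [OR]: North changeover valve faulted=not, Pump set fails=occurs → at least one input occurs → occurs.
Followup chain lost [OR]: North relief valve trips=not, Primary tiller link malfunctions=not → no input occurs → does not occur.
Rudder loop inoperative [AND]: Followup chain lost=not, Secondary solenoid block malfunctions=not → not all inputs occur → does not occur.
Port system fails [AND]: NFU path unavailable=occurs, Rudder loop inoperative=not, Right autopilot interface stuck=occurs → not all inputs occur → does not occur.
Starboard system unavailable [OR]: Forward feedback unit lost=not, A followup amplifier stuck=not, Changeover valve 2 offline=not → no input occurs → does not occur.
Pump set 2 fails [AND]: B rudder actuator 2 is out=not, Helm transmitter 2 malfunctions=not → not all inputs occur → does not occur.
NFU path 2 fails [OR]: Starboard system unavailable=not, Pump set 2 fails=not → no input occurs → does not occur.
Ship steering unresponsive [OR]: Port system fails=not, NFU path 2 fails=not → no input occurs → does not occur.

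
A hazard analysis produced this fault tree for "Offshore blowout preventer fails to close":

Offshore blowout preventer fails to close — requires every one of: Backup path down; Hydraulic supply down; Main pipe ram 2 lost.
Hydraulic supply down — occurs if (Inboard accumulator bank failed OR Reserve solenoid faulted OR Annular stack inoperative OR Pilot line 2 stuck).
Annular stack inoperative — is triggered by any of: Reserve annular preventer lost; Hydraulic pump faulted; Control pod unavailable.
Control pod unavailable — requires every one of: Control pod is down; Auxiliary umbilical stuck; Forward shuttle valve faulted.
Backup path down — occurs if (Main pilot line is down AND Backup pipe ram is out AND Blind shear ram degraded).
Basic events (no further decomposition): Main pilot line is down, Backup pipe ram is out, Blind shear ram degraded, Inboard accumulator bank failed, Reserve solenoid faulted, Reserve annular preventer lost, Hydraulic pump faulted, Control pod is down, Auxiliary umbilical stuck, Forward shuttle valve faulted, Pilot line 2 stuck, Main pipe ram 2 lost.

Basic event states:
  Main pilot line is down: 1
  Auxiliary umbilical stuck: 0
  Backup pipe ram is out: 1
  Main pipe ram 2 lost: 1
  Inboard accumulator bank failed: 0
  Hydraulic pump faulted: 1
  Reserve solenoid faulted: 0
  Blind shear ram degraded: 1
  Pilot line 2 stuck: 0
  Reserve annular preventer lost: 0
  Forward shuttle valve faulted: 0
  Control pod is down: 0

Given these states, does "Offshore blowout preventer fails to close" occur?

Yes

Backup path down [AND]: Main pilot line is down=occurs, Backup pipe ram is out=occurs, Blind shear ram degraded=occurs → all inputs occur → occurs.
Control pod unavailable [AND]: Control pod is down=not, Auxiliary umbilical stuck=not, Forward shuttle valve faulted=not → not all inputs occur → does not occur.
Annular stack inoperative [OR]: Reserve annular preventer lost=not, Hydraulic pump faulted=occurs, Control pod unavailable=not → at least one input occurs → occurs.
Hydraulic supply down [OR]: Inboard accumulator bank failed=not, Reserve solenoid faulted=not, Annular stack inoperative=occurs, Pilot line 2 stuck=not → at least one input occurs → occurs.
Offshore blowout preventer fails to close [AND]: Backup path down=occurs, Hydraulic supply down=occurs, Main pipe ram 2 lost=occurs → all inputs occur → occurs.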